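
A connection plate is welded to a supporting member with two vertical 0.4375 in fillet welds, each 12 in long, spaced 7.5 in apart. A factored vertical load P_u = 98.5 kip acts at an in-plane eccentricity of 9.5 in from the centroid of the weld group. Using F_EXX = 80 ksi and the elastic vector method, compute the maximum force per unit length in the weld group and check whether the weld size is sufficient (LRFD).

f_max ≈ 13.2 kip/in; NOT adequate

Total weld length L_w = 24 in. Treat welds as unit-width lines.
Polar moment about centroid: J = 2[d³/12 + d(b/2)²] = 2[12³/12 + 12×3.75²] = 625.5 in³.
Direct shear f_v = P/L_w = 98.5 / 24 = 4.104 kip/in (vertical).
Torsion M = P·e = 98.5 × 9.5 = 935.75 kip·in.
Critical point at (x, y) = (3.75, 6) from centroid. f_tx = M·y/J = 8.976 kip/in; f_ty = M·x/J = 5.61 kip/in.
Resultant f_max = √[f_tx² + (f_v + f_ty)²] = √[8.976² + (4.104 + 5.61)²] = 13.23 kip/in.
Capacity per unit length: φr_n = 0.75 × 0.6 × 80 × (0.707 × 0.4375) = 11.14 kip/in.
13.23 > 11.14 → NOT adequate.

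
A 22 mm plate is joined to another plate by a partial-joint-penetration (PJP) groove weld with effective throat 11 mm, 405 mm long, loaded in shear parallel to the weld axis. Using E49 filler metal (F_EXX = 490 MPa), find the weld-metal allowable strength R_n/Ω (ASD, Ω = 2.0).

Effective throat (given) t_e = 11 mm.
A_we = 11 × 405 = 4455 mm².
F_nw = 0.6 F_EXX = 294 MPa.
R_n/Ω = (294 × 4455) / 2.0 × 10⁻³ = 654.9 kN.

R_n/Ω ≈ 655 kN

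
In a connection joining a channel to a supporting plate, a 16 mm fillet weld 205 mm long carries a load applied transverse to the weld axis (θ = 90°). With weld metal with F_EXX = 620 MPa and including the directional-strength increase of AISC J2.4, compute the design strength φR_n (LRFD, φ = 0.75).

t_e = 0.707 × 16 = 11.31 mm; A_we = 11.31 × 205 = 2319 mm².
Directional factor: 1.0 + 0.5 sin^1.5(90°) = 1.5.
F_nw = 0.6 × 620 × 1.5 = 558 MPa.
φR_n = 0.75 × 558 × 2319 × 10⁻³ = 970.5 kN.

φR_n ≈ 970 kN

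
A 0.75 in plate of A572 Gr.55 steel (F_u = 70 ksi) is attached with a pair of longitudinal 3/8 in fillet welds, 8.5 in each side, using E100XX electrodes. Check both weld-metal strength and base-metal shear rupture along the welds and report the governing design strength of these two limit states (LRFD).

E100XX → F_EXX = 100 ksi.
t_e = 0.707 × 0.375 = 0.2651 in; L = 17 in.
Weld metal: φR_n = 0.75 × 0.6 × 100 × 0.2651 × 17 = 202.8 kip.
Base metal (shear rupture): φR_n = 0.75 × 0.6 × 70 × 0.75 × 17 = 401.6 kip.
Governing: weld metal.

φR_n ≈ 203 kip (weld metal governs)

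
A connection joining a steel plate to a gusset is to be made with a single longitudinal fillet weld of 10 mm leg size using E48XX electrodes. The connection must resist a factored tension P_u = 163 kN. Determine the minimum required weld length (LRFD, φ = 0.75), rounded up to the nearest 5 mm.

L = 110 mm

E48XX → F_EXX = 480 MPa.
Throat t_e = 0.707 × 10 = 7.07 mm.
φr_n = 0.75 × 0.6 × 480 × 7.07 × 10⁻³ = 1.527 kN/mm.
L_req = P_u / φr_n = 163 / 1.527 = 106.7 mm total.
Round up → use L = 110 mm.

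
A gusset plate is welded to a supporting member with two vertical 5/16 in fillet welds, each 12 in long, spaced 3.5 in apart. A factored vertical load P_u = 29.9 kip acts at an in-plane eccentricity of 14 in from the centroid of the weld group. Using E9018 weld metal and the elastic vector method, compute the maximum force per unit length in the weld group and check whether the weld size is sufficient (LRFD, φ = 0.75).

E90XX → F_EXX = 90 ksi.
Total weld length L_w = 24 in. Treat welds as unit-width lines.
Polar moment about centroid: J = 2[d³/12 + d(b/2)²] = 2[12³/12 + 12×1.75²] = 361.5 in³.
Direct shear f_v = P/L_w = 29.9 / 24 = 1.246 kip/in (vertical).
Torsion M = P·e = 29.9 × 14 = 418.6 kip·in.
Critical point at (x, y) = (1.75, 6) from centroid. f_tx = M·y/J = 6.948 kip/in; f_ty = M·x/J = 2.026 kip/in.
Resultant f_max = √[f_tx² + (f_v + f_ty)²] = √[6.948² + (1.246 + 2.026)²] = 7.68 kip/in.
Capacity per unit length: φr_n = 0.75 × 0.6 × 90 × (0.707 × 0.3125) = 8.948 kip/in.
7.68 ≤ 8.948 → adequate.

f_max ≈ 7.68 kip/in; adequate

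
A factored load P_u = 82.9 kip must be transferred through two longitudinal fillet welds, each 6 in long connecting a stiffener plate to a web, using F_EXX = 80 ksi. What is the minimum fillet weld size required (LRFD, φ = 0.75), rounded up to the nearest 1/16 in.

Total weld length L = 12 in.
Required throat t_e = P_u / (φ × 0.6 F_EXX × L) = 82.9 / (0.75 × 0.6 × 80 × 12) = 0.1919 in.
Required leg w = t_e / 0.707 = 0.2714 in → use 5/16 in.

w = 5/16 in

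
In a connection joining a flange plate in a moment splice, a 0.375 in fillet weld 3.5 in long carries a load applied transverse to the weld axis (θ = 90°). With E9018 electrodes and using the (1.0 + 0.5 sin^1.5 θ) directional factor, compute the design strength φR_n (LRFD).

φR_n ≈ 56.4 kips

E90XX → F_EXX = 90 ksi.
t_e = 0.707 × 0.375 = 0.2651 in; A_we = 0.2651 × 3.5 = 0.9279 in².
Directional factor: 1.0 + 0.5 sin^1.5(90°) = 1.5.
F_nw = 0.6 × 90 × 1.5 = 81 ksi.
φR_n = 0.75 × 81 × 0.9279 = 56.37 kips.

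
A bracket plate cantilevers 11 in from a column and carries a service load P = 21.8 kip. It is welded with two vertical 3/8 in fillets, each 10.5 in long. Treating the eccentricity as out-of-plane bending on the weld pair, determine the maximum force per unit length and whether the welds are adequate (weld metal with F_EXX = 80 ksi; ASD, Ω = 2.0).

L_w = 2 × 10.5 = 21 in; section modulus (unit throat) S = 2 × L²/6 = 36.75 in².
Direct shear f_v = P/L_w = 21.8/21 = 1.038 kip/in.
Moment M = P × e = 21.8 × 11 = 239.8 kip·in; bending f_b = M/S = 6.525 kip/in.
f_max = √(f_v² + f_b²) = √(1.038² + 6.525²) = 6.607 kip/in.
r_n/Ω = (1/2.0) × 0.6 × 80 × (0.707 × 0.375) = 6.363 kip/in → NOT adequate.

f_max ≈ 6.61 kip/in; NOT adequate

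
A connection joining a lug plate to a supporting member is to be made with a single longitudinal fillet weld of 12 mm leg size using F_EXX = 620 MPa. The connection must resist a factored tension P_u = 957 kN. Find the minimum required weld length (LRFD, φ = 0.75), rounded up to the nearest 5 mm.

Throat t_e = 0.707 × 12 = 8.484 mm.
φr_n = 0.75 × 0.6 × 620 × 8.484 × 10⁻³ = 2.367 kN/mm.
L_req = P_u / φr_n = 957 / 2.367 = 404.3 mm total.
Round up → use L = 405 mm.

L = 405 mm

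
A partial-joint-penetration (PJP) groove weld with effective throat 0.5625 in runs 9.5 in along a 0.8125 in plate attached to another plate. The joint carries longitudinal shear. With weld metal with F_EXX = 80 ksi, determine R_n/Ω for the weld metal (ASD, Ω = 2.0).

R_n/Ω ≈ 128 kip

Effective throat (given) t_e = 0.5625 in.
A_we = 0.5625 × 9.5 = 5.344 in².
F_nw = 0.6 F_EXX = 48 ksi.
R_n/Ω = (48 × 5.344) / 2.0 = 128.2 kip.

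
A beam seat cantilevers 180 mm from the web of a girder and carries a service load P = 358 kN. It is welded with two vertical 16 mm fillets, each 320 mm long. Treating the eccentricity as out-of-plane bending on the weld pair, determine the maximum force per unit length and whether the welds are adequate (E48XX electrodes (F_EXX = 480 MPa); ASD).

L_w = 2 × 320 = 640 mm; section modulus (unit throat) S = 2 × L²/6 = 34130 mm².
Direct shear f_v = P/L_w = 358×10³/640 = 559.4 N/mm.
Moment M = P × e = 358×10³ × 180 = 64440000 N·mm; bending f_b = M/S = 1888 N/mm.
f_max = √(f_v² + f_b²) = √(559.4² + 1888²) = 1969 N/mm.
r_n/Ω = (1/2.0) × 0.6 × 480 × (0.707 × 16) = 1629 N/mm → NOT adequate.

f_max ≈ 1970 N/mm; NOT adequate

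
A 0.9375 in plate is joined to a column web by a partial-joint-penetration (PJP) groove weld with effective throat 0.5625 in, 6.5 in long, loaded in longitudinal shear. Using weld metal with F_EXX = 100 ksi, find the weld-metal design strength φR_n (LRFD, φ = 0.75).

φR_n ≈ 165 kips

Effective throat (given) t_e = 0.5625 in.
A_we = 0.5625 × 6.5 = 3.656 in².
F_nw = 0.6 F_EXX = 60 ksi.
φR_n = 0.75 × 60 × 3.656 = 164.5 kips.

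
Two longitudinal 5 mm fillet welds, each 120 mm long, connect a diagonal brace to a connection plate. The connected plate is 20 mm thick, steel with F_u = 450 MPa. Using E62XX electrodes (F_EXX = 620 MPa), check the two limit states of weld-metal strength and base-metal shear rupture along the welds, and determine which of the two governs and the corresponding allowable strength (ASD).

R_n/Ω ≈ 158 kN (weld metal governs)

t_e = 0.707 × 5 = 3.535 mm; L = 240 mm.
Weld metal: R_n/Ω = (1/2.0) × 0.6 × 620 × 3.535 × 240 × 10⁻³ = 157.8 kN.
Base metal (shear rupture): R_n/Ω = (1/2.0) × 0.6 × 450 × 20 × 240 × 10⁻³ = 648 kN.
Governing: weld metal.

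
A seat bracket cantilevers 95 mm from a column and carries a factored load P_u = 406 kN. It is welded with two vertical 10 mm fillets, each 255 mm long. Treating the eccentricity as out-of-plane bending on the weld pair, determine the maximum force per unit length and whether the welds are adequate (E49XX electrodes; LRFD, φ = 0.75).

E49XX → F_EXX = 490 MPa.
L_w = 2 × 255 = 510 mm; section modulus (unit throat) S = 2 × L²/6 = 21680 mm².
Direct shear f_v = P/L_w = 406×10³/510 = 796.1 N/mm.
Moment M = P × e = 406×10³ × 95 = 38570000 N·mm; bending f_b = M/S = 1779 N/mm.
f_max = √(f_v² + f_b²) = √(796.1² + 1779²) = 1949 N/mm.
φr_n = 0.75 × 0.6 × 490 × (0.707 × 10) = 1559 N/mm → NOT adequate.

f_max ≈ 1950 N/mm; NOT adequate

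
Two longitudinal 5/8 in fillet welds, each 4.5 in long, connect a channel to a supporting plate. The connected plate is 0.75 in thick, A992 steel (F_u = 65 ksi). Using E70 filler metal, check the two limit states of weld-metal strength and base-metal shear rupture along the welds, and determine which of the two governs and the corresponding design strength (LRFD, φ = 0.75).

φR_n ≈ 125 kips (weld metal governs)

E70XX → F_EXX = 70 ksi.
t_e = 0.707 × 0.625 = 0.4419 in; L = 9 in.
Weld metal: φR_n = 0.75 × 0.6 × 70 × 0.4419 × 9 = 125.3 kips.
Base metal (shear rupture): φR_n = 0.75 × 0.6 × 65 × 0.75 × 9 = 197.4 kips.
Governing: weld metal.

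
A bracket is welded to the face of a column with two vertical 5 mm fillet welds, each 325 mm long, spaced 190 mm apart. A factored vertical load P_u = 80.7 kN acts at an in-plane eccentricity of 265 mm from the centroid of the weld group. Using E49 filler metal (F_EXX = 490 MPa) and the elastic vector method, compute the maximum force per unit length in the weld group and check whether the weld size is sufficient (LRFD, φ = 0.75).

Total weld length L_w = 650 mm. Treat welds as unit-width lines.
Polar moment about centroid: J = 2[d³/12 + d(b/2)²] = 2[325³/12 + 325×95²] = 11590000 mm³.
Direct shear f_v = P/L_w = 80.7×10³ / 650 = 124.2 N/mm (vertical).
Torsion M = P·e = 80.7×10³ × 265 = 21386000 N·mm.
Critical point at (x, y) = (95, 162.5) from centroid. f_tx = M·y/J = 299.9 N/mm; f_ty = M·x/J = 175.3 N/mm.
Resultant f_max = √[f_tx² + (f_v + f_ty)²] = √[299.9² + (124.2 + 175.3)²] = 423.8 N/mm.
Capacity per unit length: φr_n = 0.75 × 0.6 × 490 × (0.707 × 5) = 779.5 N/mm.
423.8 ≤ 779.5 → adequate.

f_max ≈ 424 N/mm; adequate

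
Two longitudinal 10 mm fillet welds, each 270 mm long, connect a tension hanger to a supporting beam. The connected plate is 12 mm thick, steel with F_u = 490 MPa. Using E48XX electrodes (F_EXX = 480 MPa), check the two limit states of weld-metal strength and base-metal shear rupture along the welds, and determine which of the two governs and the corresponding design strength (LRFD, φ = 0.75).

t_e = 0.707 × 10 = 7.07 mm; L = 540 mm.
Weld metal: φR_n = 0.75 × 0.6 × 480 × 7.07 × 540 × 10⁻³ = 824.6 kN.
Base metal (shear rupture): φR_n = 0.75 × 0.6 × 490 × 12 × 540 × 10⁻³ = 1429 kN.
Governing: weld metal.

φR_n ≈ 825 kN (weld metal governs)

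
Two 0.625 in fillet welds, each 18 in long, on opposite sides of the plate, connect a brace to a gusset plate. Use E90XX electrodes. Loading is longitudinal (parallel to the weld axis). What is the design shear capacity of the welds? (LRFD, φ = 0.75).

φR_n ≈ 644 kip

E90XX → F_EXX = 90 ksi.
Effective throat t_e = 0.707 × 0.625 = 0.4419 in.
Total length L = 36 in; A_we = 0.4419 × 36 = 15.91 in².
F_nw = 0.6 F_EXX = 0.6 × 90 = 54 ksi.
φR_n = 0.75 × 54 × 15.91 = 644.3 kip.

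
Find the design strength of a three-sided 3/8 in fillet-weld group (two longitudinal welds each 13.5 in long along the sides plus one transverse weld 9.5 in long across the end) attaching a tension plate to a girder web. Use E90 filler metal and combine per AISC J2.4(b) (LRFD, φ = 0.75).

E90XX → F_EXX = 90 ksi.
t_e = 0.707 × 0.375 = 0.2651 in.
R_nwl = 0.6 × 90 × 0.2651 × 27 = 386.6 kip (longitudinal, 2 welds).
R_nwt = 0.6 × 90 × 0.2651 × 9.5 = 136 kip (transverse, base value).
(i) R_nwl + R_nwt = 522.6 kip; (ii) 0.85 R_nwl + 1.5 R_nwt = 532.6 kip.
R_n = max = 532.6 kip [governs: (ii)]; φR_n = 399.4 kip.

φR_n ≈ 399 kip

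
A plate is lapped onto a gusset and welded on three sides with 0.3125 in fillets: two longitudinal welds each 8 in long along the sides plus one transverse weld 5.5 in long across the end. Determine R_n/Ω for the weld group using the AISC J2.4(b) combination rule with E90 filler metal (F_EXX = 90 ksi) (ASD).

R_n/Ω ≈ 130 kip

t_e = 0.707 × 0.3125 = 0.2209 in.
R_nwl = 0.6 × 90 × 0.2209 × 16 = 190.9 kip (longitudinal, 2 welds).
R_nwt = 0.6 × 90 × 0.2209 × 5.5 = 65.62 kip (transverse, base value).
(i) R_nwl + R_nwt = 256.5 kip; (ii) 0.85 R_nwl + 1.5 R_nwt = 260.7 kip.
R_n = max = 260.7 kip [governs: (ii)]; R_n/Ω = 130.3 kip.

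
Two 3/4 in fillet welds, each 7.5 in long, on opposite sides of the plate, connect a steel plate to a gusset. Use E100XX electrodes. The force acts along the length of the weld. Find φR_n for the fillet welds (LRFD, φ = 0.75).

φR_n ≈ 358 kips

E100XX → F_EXX = 100 ksi.
Effective throat t_e = 0.707 × 0.75 = 0.5302 in.
Total length L = 15 in; A_we = 0.5302 × 15 = 7.954 in².
F_nw = 0.6 F_EXX = 0.6 × 100 = 60 ksi.
φR_n = 0.75 × 60 × 7.954 = 357.9 kips.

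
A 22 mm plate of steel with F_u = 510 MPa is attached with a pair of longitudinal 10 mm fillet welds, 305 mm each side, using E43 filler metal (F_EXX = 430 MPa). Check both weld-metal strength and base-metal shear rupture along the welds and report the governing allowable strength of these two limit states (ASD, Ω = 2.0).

R_n/Ω ≈ 556 kN (weld metal governs)

t_e = 0.707 × 10 = 7.07 mm; L = 610 mm.
Weld metal: R_n/Ω = (1/2.0) × 0.6 × 430 × 7.07 × 610 × 10⁻³ = 556.3 kN.
Base metal (shear rupture): R_n/Ω = (1/2.0) × 0.6 × 510 × 22 × 610 × 10⁻³ = 2053 kN.
Governing: weld metal.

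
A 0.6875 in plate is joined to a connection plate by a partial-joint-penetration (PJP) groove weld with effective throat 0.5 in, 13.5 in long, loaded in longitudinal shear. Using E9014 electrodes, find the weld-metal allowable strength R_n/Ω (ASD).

E90XX → F_EXX = 90 ksi.
Effective throat (given) t_e = 0.5 in.
A_we = 0.5 × 13.5 = 6.75 in².
F_nw = 0.6 F_EXX = 54 ksi.
R_n/Ω = (54 × 6.75) / 2.0 = 182.2 kips.

R_n/Ω ≈ 182 kips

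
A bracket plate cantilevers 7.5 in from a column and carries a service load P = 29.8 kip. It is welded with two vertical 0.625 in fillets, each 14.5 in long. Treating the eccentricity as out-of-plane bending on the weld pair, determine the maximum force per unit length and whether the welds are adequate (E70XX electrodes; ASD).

f_max ≈ 3.35 kip/in; adequate

E70XX → F_EXX = 70 ksi.
L_w = 2 × 14.5 = 29 in; section modulus (unit throat) S = 2 × L²/6 = 70.08 in².
Direct shear f_v = P/L_w = 29.8/29 = 1.028 kip/in.
Moment M = P × e = 29.8 × 7.5 = 223.5 kip·in; bending f_b = M/S = 3.189 kip/in.
f_max = √(f_v² + f_b²) = √(1.028² + 3.189²) = 3.351 kip/in.
r_n/Ω = (1/2.0) × 0.6 × 70 × (0.707 × 0.625) = 9.279 kip/in → adequate.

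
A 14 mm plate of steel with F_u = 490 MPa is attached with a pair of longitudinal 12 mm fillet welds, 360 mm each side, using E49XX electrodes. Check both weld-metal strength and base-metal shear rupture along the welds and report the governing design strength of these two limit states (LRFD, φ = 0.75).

E49XX → F_EXX = 490 MPa.
t_e = 0.707 × 12 = 8.484 mm; L = 720 mm.
Weld metal: φR_n = 0.75 × 0.6 × 490 × 8.484 × 720 × 10⁻³ = 1347 kN.
Base metal (shear rupture): φR_n = 0.75 × 0.6 × 490 × 14 × 720 × 10⁻³ = 2223 kN.
Governing: weld metal.

φR_n ≈ 1350 kN (weld metal governs)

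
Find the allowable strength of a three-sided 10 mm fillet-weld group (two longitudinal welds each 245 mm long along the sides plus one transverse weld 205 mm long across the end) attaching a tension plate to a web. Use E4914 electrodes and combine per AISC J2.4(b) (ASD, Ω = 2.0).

R_n/Ω ≈ 752 kN

E49XX → F_EXX = 490 MPa.
t_e = 0.707 × 10 = 7.07 mm.
R_nwl = 0.6 × 490 × 7.07 × 490 × 10⁻³ = 1019 kN (longitudinal, 2 welds).
R_nwt = 0.6 × 490 × 7.07 × 205 × 10⁻³ = 426.1 kN (transverse, base value).
(i) R_nwl + R_nwt = 1445 kN; (ii) 0.85 R_nwl + 1.5 R_nwt = 1505 kN.
R_n = max = 1505 kN [governs: (ii)]; R_n/Ω = 752.4 kN.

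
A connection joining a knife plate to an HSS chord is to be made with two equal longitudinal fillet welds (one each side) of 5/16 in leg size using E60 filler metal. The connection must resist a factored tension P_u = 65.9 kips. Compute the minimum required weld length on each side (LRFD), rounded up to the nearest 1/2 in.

L = 6 in on each side

E60XX → F_EXX = 60 ksi.
Throat t_e = 0.707 × 0.3125 = 0.2209 in.
φr_n = 0.75 × 0.6 × 60 × 0.2209 = 5.965 kips/in.
L_req = P_u / φr_n = 65.9 / 5.965 = 11.05 in total.
Per side: 11.05 / 2 = 5.524 in.
Round up → use L = 6 in on each side.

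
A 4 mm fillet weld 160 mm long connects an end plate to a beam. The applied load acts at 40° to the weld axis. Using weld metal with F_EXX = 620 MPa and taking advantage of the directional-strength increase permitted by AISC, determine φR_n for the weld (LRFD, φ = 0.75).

φR_n ≈ 159 kN

t_e = 0.707 × 4 = 2.828 mm; A_we = 2.828 × 160 = 452.5 mm².
Directional factor: 1.0 + 0.5 sin^1.5(40°) = 1.258.
F_nw = 0.6 × 620 × 1.258 = 467.9 MPa.
φR_n = 0.75 × 467.9 × 452.5 × 10⁻³ = 158.8 kN.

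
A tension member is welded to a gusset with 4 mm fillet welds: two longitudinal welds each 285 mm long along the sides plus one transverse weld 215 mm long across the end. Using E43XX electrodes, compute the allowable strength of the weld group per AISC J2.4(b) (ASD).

R_n/Ω ≈ 294 kN

E43XX → F_EXX = 430 MPa.
t_e = 0.707 × 4 = 2.828 mm.
R_nwl = 0.6 × 430 × 2.828 × 570 × 10⁻³ = 415.9 kN (longitudinal, 2 welds).
R_nwt = 0.6 × 430 × 2.828 × 215 × 10⁻³ = 156.9 kN (transverse, base value).
(i) R_nwl + R_nwt = 572.8 kN; (ii) 0.85 R_nwl + 1.5 R_nwt = 588.8 kN.
R_n = max = 588.8 kN [governs: (ii)]; R_n/Ω = 294.4 kN.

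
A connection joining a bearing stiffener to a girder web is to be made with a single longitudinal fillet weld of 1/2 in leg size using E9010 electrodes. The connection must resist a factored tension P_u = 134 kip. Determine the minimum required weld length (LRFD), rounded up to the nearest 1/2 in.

E90XX → F_EXX = 90 ksi.
Throat t_e = 0.707 × 0.5 = 0.3535 in.
φr_n = 0.75 × 0.6 × 90 × 0.3535 = 14.32 kip/in.
L_req = P_u / φr_n = 134 / 14.32 = 9.36 in total.
Round up → use L = 9.5 in.

L = 9.5 in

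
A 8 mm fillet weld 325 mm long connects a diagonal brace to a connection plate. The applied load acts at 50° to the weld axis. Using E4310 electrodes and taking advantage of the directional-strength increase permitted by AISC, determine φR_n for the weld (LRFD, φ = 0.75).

φR_n ≈ 475 kN

E43XX → F_EXX = 430 MPa.
t_e = 0.707 × 8 = 5.656 mm; A_we = 5.656 × 325 = 1838 mm².
Directional factor: 1.0 + 0.5 sin^1.5(50°) = 1.335.
F_nw = 0.6 × 430 × 1.335 = 344.5 MPa.
φR_n = 0.75 × 344.5 × 1838 × 10⁻³ = 474.9 kN.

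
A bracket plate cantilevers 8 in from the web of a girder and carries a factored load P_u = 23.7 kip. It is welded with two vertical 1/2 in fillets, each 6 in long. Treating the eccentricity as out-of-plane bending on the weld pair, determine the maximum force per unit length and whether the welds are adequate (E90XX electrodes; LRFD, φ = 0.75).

f_max ≈ 15.9 kip/in; NOT adequate

E90XX → F_EXX = 90 ksi.
L_w = 2 × 6 = 12 in; section modulus (unit throat) S = 2 × L²/6 = 12 in².
Direct shear f_v = P/L_w = 23.7/12 = 1.975 kip/in.
Moment M = P × e = 23.7 × 8 = 189.6 kip·in; bending f_b = M/S = 15.8 kip/in.
f_max = √(f_v² + f_b²) = √(1.975² + 15.8²) = 15.92 kip/in.
φr_n = 0.75 × 0.6 × 90 × (0.707 × 0.5) = 14.32 kip/in → NOT adequate.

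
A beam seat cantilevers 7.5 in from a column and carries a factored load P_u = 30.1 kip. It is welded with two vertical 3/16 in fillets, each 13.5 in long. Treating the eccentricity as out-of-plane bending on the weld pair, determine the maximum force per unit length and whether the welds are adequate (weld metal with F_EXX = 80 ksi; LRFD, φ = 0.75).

L_w = 2 × 13.5 = 27 in; section modulus (unit throat) S = 2 × L²/6 = 60.75 in².
Direct shear f_v = P/L_w = 30.1/27 = 1.115 kip/in.
Moment M = P × e = 30.1 × 7.5 = 225.75 kip·in; bending f_b = M/S = 3.716 kip/in.
f_max = √(f_v² + f_b²) = √(1.115² + 3.716²) = 3.88 kip/in.
φr_n = 0.75 × 0.6 × 80 × (0.707 × 0.1875) = 4.772 kip/in → adequate.

f_max ≈ 3.88 kip/in; adequate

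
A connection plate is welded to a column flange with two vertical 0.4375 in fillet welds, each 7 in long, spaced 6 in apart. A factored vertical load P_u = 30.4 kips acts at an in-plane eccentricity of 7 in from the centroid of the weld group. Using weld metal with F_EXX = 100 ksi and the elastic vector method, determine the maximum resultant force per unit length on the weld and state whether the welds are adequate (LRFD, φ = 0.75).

Total weld length L_w = 14 in. Treat welds as unit-width lines.
Polar moment about centroid: J = 2[d³/12 + d(b/2)²] = 2[7³/12 + 7×3²] = 183.2 in³.
Direct shear f_v = P/L_w = 30.4 / 14 = 2.171 kip/in (vertical).
Torsion M = P·e = 30.4 × 7 = 212.8 kip·in.
Critical point at (x, y) = (3, 3.5) from centroid. f_tx = M·y/J = 4.066 kip/in; f_ty = M·x/J = 3.485 kip/in.
Resultant f_max = √[f_tx² + (f_v + f_ty)²] = √[4.066² + (2.171 + 3.485)²] = 6.967 kip/in.
Capacity per unit length: φr_n = 0.75 × 0.6 × 100 × (0.707 × 0.4375) = 13.92 kip/in.
6.967 ≤ 13.92 → adequate.

f_max ≈ 6.97 kip/in; adequate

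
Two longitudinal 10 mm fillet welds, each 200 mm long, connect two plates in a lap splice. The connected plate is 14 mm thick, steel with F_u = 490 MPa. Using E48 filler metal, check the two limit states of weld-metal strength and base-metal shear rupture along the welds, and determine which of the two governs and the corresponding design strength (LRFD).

E48XX → F_EXX = 480 MPa.
t_e = 0.707 × 10 = 7.07 mm; L = 400 mm.
Weld metal: φR_n = 0.75 × 0.6 × 480 × 7.07 × 400 × 10⁻³ = 610.8 kN.
Base metal (shear rupture): φR_n = 0.75 × 0.6 × 490 × 14 × 400 × 10⁻³ = 1235 kN.
Governing: weld metal.

φR_n ≈ 611 kN (weld metal governs)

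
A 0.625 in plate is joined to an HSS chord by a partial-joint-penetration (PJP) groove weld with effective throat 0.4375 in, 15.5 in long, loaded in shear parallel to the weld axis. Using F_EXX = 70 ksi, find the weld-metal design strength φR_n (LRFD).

φR_n ≈ 214 kips

Effective throat (given) t_e = 0.4375 in.
A_we = 0.4375 × 15.5 = 6.781 in².
F_nw = 0.6 F_EXX = 42 ksi.
φR_n = 0.75 × 42 × 6.781 = 213.6 kips.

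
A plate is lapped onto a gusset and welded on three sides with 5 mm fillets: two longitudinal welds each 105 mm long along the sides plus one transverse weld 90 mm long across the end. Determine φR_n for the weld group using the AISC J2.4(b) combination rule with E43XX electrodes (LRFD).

φR_n ≈ 214 kN

E43XX → F_EXX = 430 MPa.
t_e = 0.707 × 5 = 3.535 mm.
R_nwl = 0.6 × 430 × 3.535 × 210 × 10⁻³ = 191.5 kN (longitudinal, 2 welds).
R_nwt = 0.6 × 430 × 3.535 × 90 × 10⁻³ = 82.08 kN (transverse, base value).
(i) R_nwl + R_nwt = 273.6 kN; (ii) 0.85 R_nwl + 1.5 R_nwt = 285.9 kN.
R_n = max = 285.9 kN [governs: (ii)]; φR_n = 214.4 kN.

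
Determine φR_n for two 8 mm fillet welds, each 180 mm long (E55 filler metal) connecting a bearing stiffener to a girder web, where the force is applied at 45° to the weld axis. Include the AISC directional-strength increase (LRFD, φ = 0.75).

E55XX → F_EXX = 550 MPa.
t_e = 0.707 × 8 = 5.656 mm; A_we = 5.656 × 360 = 2036 mm².
Directional factor: 1.0 + 0.5 sin^1.5(45°) = 1.297.
F_nw = 0.6 × 550 × 1.297 = 428.1 MPa.
φR_n = 0.75 × 428.1 × 2036 × 10⁻³ = 653.8 kN.

φR_n ≈ 654 kN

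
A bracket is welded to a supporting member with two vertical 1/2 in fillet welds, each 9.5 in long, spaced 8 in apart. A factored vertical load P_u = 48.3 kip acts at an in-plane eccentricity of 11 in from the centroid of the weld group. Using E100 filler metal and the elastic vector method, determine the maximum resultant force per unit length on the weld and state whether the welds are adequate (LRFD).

f_max ≈ 9.23 kip/in; adequate

E100XX → F_EXX = 100 ksi.
Total weld length L_w = 19 in. Treat welds as unit-width lines.
Polar moment about centroid: J = 2[d³/12 + d(b/2)²] = 2[9.5³/12 + 9.5×4²] = 446.9 in³.
Direct shear f_v = P/L_w = 48.3 / 19 = 2.542 kip/in (vertical).
Torsion M = P·e = 48.3 × 11 = 531.3 kip·in.
Critical point at (x, y) = (4, 4.75) from centroid. f_tx = M·y/J = 5.647 kip/in; f_ty = M·x/J = 4.755 kip/in.
Resultant f_max = √[f_tx² + (f_v + f_ty)²] = √[5.647² + (2.542 + 4.755)²] = 9.227 kip/in.
Capacity per unit length: φr_n = 0.75 × 0.6 × 100 × (0.707 × 0.5) = 15.91 kip/in.
9.227 ≤ 15.91 → adequate.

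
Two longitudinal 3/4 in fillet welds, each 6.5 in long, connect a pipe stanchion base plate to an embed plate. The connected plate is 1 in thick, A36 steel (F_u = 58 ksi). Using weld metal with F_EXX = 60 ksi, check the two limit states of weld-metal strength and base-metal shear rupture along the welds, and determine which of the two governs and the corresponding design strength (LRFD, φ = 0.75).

t_e = 0.707 × 0.75 = 0.5302 in; L = 13 in.
Weld metal: φR_n = 0.75 × 0.6 × 60 × 0.5302 × 13 = 186.1 kips.
Base metal (shear rupture): φR_n = 0.75 × 0.6 × 58 × 1 × 13 = 339.3 kips.
Governing: weld metal.

φR_n ≈ 186 kips (weld metal governs)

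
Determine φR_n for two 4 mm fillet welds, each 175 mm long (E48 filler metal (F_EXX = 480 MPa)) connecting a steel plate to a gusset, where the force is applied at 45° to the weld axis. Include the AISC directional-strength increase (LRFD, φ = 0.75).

φR_n ≈ 277 kN

t_e = 0.707 × 4 = 2.828 mm; A_we = 2.828 × 350 = 989.8 mm².
Directional factor: 1.0 + 0.5 sin^1.5(45°) = 1.297.
F_nw = 0.6 × 480 × 1.297 = 373.6 MPa.
φR_n = 0.75 × 373.6 × 989.8 × 10⁻³ = 277.4 kN.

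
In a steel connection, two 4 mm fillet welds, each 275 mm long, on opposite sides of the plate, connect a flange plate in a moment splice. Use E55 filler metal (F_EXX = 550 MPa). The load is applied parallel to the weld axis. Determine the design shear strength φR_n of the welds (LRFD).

Effective throat t_e = 0.707 × 4 = 2.828 mm.
Total length L = 550 mm; A_we = 2.828 × 550 = 1555 mm².
F_nw = 0.6 F_EXX = 0.6 × 550 = 330 MPa.
φR_n = 0.75 × 330 × 1555 × 10⁻³ = 385 kN.

φR_n ≈ 385 kN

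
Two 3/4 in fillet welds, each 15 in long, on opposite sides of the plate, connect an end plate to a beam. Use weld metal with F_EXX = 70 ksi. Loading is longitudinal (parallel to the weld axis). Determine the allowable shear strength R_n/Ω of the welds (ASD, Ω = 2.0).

R_n/Ω ≈ 334 kips

Effective throat t_e = 0.707 × 0.75 = 0.5302 in.
Total length L = 30 in; A_we = 0.5302 × 30 = 15.91 in².
F_nw = 0.6 F_EXX = 0.6 × 70 = 42 ksi.
R_n = 42 × 15.91 = 668.1 kips; R_n/Ω = 668.1/2.0 = 334.1 kips.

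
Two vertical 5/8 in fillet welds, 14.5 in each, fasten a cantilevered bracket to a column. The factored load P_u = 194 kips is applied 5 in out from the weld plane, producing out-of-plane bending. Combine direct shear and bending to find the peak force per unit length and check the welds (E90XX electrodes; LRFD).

f_max ≈ 15.4 kip/in; adequate

E90XX → F_EXX = 90 ksi.
L_w = 2 × 14.5 = 29 in; section modulus (unit throat) S = 2 × L²/6 = 70.08 in².
Direct shear f_v = P/L_w = 194/29 = 6.69 kip/in.
Moment M = P × e = 194 × 5 = 970 kip·in; bending f_b = M/S = 13.84 kip/in.
f_max = √(f_v² + f_b²) = √(6.69² + 13.84²) = 15.37 kip/in.
φr_n = 0.75 × 0.6 × 90 × (0.707 × 0.625) = 17.9 kip/in → adequate.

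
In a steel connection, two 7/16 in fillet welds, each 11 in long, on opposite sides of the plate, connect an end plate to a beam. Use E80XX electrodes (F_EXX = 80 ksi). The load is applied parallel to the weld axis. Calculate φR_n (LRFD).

Effective throat t_e = 0.707 × 0.4375 = 0.3093 in.
Total length L = 22 in; A_we = 0.3093 × 22 = 6.805 in².
F_nw = 0.6 F_EXX = 0.6 × 80 = 48 ksi.
φR_n = 0.75 × 48 × 6.805 = 245 kips.

φR_n ≈ 245 kips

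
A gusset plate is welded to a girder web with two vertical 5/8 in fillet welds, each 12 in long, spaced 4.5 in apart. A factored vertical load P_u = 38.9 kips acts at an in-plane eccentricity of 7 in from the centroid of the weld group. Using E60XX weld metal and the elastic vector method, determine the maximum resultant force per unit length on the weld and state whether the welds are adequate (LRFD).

f_max ≈ 5.06 kip/in; adequate

E60XX → F_EXX = 60 ksi.
Total weld length L_w = 24 in. Treat welds as unit-width lines.
Polar moment about centroid: J = 2[d³/12 + d(b/2)²] = 2[12³/12 + 12×2.25²] = 409.5 in³.
Direct shear f_v = P/L_w = 38.9 / 24 = 1.621 kip/in (vertical).
Torsion M = P·e = 38.9 × 7 = 272.3 kip·in.
Critical point at (x, y) = (2.25, 6) from centroid. f_tx = M·y/J = 3.99 kip/in; f_ty = M·x/J = 1.496 kip/in.
Resultant f_max = √[f_tx² + (f_v + f_ty)²] = √[3.99² + (1.621 + 1.496)²] = 5.063 kip/in.
Capacity per unit length: φr_n = 0.75 × 0.6 × 60 × (0.707 × 0.625) = 11.93 kip/in.
5.063 ≤ 11.93 → adequate.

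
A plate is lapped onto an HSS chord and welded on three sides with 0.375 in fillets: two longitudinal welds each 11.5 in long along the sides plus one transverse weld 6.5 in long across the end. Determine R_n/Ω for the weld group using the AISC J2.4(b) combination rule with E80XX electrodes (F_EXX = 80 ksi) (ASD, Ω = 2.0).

t_e = 0.707 × 0.375 = 0.2651 in.
R_nwl = 0.6 × 80 × 0.2651 × 23 = 292.7 kips (longitudinal, 2 welds).
R_nwt = 0.6 × 80 × 0.2651 × 6.5 = 82.72 kips (transverse, base value).
(i) R_nwl + R_nwt = 375.4 kips; (ii) 0.85 R_nwl + 1.5 R_nwt = 372.9 kips.
R_n = max = 375.4 kips [governs: (i)]; R_n/Ω = 187.7 kips.

R_n/Ω ≈ 188 kips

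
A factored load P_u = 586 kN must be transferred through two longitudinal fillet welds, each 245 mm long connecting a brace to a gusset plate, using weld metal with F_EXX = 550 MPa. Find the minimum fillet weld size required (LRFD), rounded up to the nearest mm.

Total weld length L = 490 mm.
Required throat t_e = P_u / (φ × 0.6 F_EXX × L) = 586 / (0.75 × 0.6 × 550 × 490 × 10⁻³) = 4.832 mm.
Required leg w = t_e / 0.707 = 6.835 mm → use 7 mm.

w = 7 mm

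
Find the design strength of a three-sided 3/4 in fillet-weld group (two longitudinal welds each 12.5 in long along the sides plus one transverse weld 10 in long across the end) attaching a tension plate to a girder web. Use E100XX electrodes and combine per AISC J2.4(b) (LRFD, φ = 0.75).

E100XX → F_EXX = 100 ksi.
t_e = 0.707 × 0.75 = 0.5302 in.
R_nwl = 0.6 × 100 × 0.5302 × 25 = 795.4 kip (longitudinal, 2 welds).
R_nwt = 0.6 × 100 × 0.5302 × 10 = 318.2 kip (transverse, base value).
(i) R_nwl + R_nwt = 1114 kip; (ii) 0.85 R_nwl + 1.5 R_nwt = 1153 kip.
R_n = max = 1153 kip [governs: (ii)]; φR_n = 865 kip.

φR_n ≈ 865 kip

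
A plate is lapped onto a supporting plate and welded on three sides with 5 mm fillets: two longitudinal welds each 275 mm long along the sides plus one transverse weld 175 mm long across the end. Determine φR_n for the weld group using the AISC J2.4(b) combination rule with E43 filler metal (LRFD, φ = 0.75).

φR_n ≈ 499 kN

E43XX → F_EXX = 430 MPa.
t_e = 0.707 × 5 = 3.535 mm.
R_nwl = 0.6 × 430 × 3.535 × 550 × 10⁻³ = 501.6 kN (longitudinal, 2 welds).
R_nwt = 0.6 × 430 × 3.535 × 175 × 10⁻³ = 159.6 kN (transverse, base value).
(i) R_nwl + R_nwt = 661.2 kN; (ii) 0.85 R_nwl + 1.5 R_nwt = 665.8 kN.
R_n = max = 665.8 kN [governs: (ii)]; φR_n = 499.3 kN.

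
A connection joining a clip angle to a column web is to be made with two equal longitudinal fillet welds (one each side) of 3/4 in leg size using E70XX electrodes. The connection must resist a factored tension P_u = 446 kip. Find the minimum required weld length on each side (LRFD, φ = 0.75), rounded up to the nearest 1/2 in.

E70XX → F_EXX = 70 ksi.
Throat t_e = 0.707 × 0.75 = 0.5302 in.
φr_n = 0.75 × 0.6 × 70 × 0.5302 = 16.7 kip/in.
L_req = P_u / φr_n = 446 / 16.7 = 26.7 in total.
Per side: 26.7 / 2 = 13.35 in.
Round up → use L = 13.5 in on each side.

L = 13.5 in on each side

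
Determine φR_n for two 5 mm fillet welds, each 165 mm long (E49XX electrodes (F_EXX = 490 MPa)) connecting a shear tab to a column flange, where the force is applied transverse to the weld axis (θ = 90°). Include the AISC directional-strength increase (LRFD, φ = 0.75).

t_e = 0.707 × 5 = 3.535 mm; A_we = 3.535 × 330 = 1167 mm².
Directional factor: 1.0 + 0.5 sin^1.5(90°) = 1.5.
F_nw = 0.6 × 490 × 1.5 = 441 MPa.
φR_n = 0.75 × 441 × 1167 × 10⁻³ = 385.8 kN.

φR_n ≈ 386 kN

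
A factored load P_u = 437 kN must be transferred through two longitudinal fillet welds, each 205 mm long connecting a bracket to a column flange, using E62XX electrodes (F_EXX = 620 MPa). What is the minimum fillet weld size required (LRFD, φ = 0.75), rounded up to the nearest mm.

w = 6 mm

Total weld length L = 410 mm.
Required throat t_e = P_u / (φ × 0.6 F_EXX × L) = 437 / (0.75 × 0.6 × 620 × 410 × 10⁻³) = 3.82 mm.
Required leg w = t_e / 0.707 = 5.403 mm → use 6 mm.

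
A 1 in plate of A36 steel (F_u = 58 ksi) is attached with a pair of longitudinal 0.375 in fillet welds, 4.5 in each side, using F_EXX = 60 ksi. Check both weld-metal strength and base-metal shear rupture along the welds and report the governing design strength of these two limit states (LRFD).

φR_n ≈ 64.4 kip (weld metal governs)

t_e = 0.707 × 0.375 = 0.2651 in; L = 9 in.
Weld metal: φR_n = 0.75 × 0.6 × 60 × 0.2651 × 9 = 64.43 kip.
Base metal (shear rupture): φR_n = 0.75 × 0.6 × 58 × 1 × 9 = 234.9 kip.
Governing: weld metal.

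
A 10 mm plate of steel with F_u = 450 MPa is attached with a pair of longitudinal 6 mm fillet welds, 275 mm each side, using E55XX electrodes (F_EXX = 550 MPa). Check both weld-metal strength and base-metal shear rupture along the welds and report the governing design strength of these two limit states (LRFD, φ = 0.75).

φR_n ≈ 577 kN (weld metal governs)

t_e = 0.707 × 6 = 4.242 mm; L = 550 mm.
Weld metal: φR_n = 0.75 × 0.6 × 550 × 4.242 × 550 × 10⁻³ = 577.4 kN.
Base metal (shear rupture): φR_n = 0.75 × 0.6 × 450 × 10 × 550 × 10⁻³ = 1114 kN.
Governing: weld metal.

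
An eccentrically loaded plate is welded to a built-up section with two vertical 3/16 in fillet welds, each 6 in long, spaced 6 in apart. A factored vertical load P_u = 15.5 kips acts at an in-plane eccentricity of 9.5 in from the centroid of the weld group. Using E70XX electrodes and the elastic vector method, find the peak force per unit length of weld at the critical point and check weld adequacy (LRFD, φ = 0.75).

f_max ≈ 5.33 kip/in; NOT adequate

E70XX → F_EXX = 70 ksi.
Total weld length L_w = 12 in. Treat welds as unit-width lines.
Polar moment about centroid: J = 2[d³/12 + d(b/2)²] = 2[6³/12 + 6×3²] = 144 in³.
Direct shear f_v = P/L_w = 15.5 / 12 = 1.292 kip/in (vertical).
Torsion M = P·e = 15.5 × 9.5 = 147.25 kip·in.
Critical point at (x, y) = (3, 3) from centroid. f_tx = M·y/J = 3.068 kip/in; f_ty = M·x/J = 3.068 kip/in.
Resultant f_max = √[f_tx² + (f_v + f_ty)²] = √[3.068² + (1.292 + 3.068)²] = 5.331 kip/in.
Capacity per unit length: φr_n = 0.75 × 0.6 × 70 × (0.707 × 0.1875) = 4.176 kip/in.
5.331 > 4.176 → NOT adequate.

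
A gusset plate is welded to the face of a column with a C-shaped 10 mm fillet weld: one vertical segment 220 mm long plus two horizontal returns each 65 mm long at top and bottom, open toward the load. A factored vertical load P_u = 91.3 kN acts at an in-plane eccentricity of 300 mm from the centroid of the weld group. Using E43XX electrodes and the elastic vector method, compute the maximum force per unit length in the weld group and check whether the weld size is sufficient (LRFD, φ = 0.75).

E43XX → F_EXX = 430 MPa.
Total weld length L_w = 350 mm. Treat welds as unit-width lines.
Centroid: x̄ = 2×65×32.5 / 350 = 12.07 mm from the vertical weld.
Polar moment about centroid: J = I_x + I_y = [220³/12 + 2×65×110²] + [220×12.07² + 2(65³/12 + 65×20.43²)] = 2592000 mm³.
Direct shear f_v = P/L_w = 91.3×10³ / 350 = 260.9 N/mm (vertical).
Torsion M = P·e = 91.3×10³ × 300 = 27390000 N·mm.
Critical point at (x, y) = (52.93, 110) from centroid. f_tx = M·y/J = 1162 N/mm; f_ty = M·x/J = 559.2 N/mm.
Resultant f_max = √[f_tx² + (f_v + f_ty)²] = √[1162² + (260.9 + 559.2)²] = 1422 N/mm.
Capacity per unit length: φr_n = 0.75 × 0.6 × 430 × (0.707 × 10) = 1368 N/mm.
1422 > 1368 → NOT adequate.

f_max ≈ 1420 N/mm; NOT adequate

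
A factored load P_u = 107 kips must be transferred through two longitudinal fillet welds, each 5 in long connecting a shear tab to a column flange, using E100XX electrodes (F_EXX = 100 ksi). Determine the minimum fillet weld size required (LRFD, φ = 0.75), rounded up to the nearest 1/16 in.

Total weld length L = 10 in.
Required throat t_e = P_u / (φ × 0.6 F_EXX × L) = 107 / (0.75 × 0.6 × 100 × 10) = 0.2378 in.
Required leg w = t_e / 0.707 = 0.3363 in → use 3/8 in.

w = 3/8 in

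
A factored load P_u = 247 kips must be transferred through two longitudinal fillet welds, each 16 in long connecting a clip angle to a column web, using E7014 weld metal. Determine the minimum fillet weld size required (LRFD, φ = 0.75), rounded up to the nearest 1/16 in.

E70XX → F_EXX = 70 ksi.
Total weld length L = 32 in.
Required throat t_e = P_u / (φ × 0.6 F_EXX × L) = 247 / (0.75 × 0.6 × 70 × 32) = 0.245 in.
Required leg w = t_e / 0.707 = 0.3466 in → use 3/8 in.

w = 3/8 in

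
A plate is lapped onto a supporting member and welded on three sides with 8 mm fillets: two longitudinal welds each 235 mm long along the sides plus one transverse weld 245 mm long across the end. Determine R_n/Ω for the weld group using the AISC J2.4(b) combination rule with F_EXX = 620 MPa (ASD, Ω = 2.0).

R_n/Ω ≈ 807 kN

t_e = 0.707 × 8 = 5.656 mm.
R_nwl = 0.6 × 620 × 5.656 × 470 × 10⁻³ = 988.9 kN (longitudinal, 2 welds).
R_nwt = 0.6 × 620 × 5.656 × 245 × 10⁻³ = 515.5 kN (transverse, base value).
(i) R_nwl + R_nwt = 1504 kN; (ii) 0.85 R_nwl + 1.5 R_nwt = 1614 kN.
R_n = max = 1614 kN [governs: (ii)]; R_n/Ω = 806.9 kN.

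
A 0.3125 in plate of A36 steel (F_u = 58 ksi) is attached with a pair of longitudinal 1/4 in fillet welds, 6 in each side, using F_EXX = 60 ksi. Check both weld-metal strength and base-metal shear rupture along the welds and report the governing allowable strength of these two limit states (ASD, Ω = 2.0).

R_n/Ω ≈ 38.2 kip (weld metal governs)

t_e = 0.707 × 0.25 = 0.1767 in; L = 12 in.
Weld metal: R_n/Ω = (1/2.0) × 0.6 × 60 × 0.1767 × 12 = 38.18 kip.
Base metal (shear rupture): R_n/Ω = (1/2.0) × 0.6 × 58 × 0.3125 × 12 = 65.25 kip.
Governing: weld metal.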